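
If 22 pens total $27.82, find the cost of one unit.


Unit rate = total / quantity
= 27.82 / 22
= $1.26 per unit

$1.26 per unit


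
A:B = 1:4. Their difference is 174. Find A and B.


Let A = 1k, B = 4k.
4k - 1k = 174
3k = 174 → k = 174/3 = 58
A = 1×58 = 58, B = 4×58 = 232
= A = 58, B = 232

A = 58, B = 232


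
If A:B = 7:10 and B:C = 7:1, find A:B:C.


Match B: multiply A:B by 7 → 49:70
Multiply B:C by 10 → 70:10
Combined: 49:70:10
GCD = 1
= 49:70:10

49:70:10


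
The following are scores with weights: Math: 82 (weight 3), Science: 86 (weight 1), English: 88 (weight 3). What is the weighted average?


Numerator = 82×3 + 86×1 + 88×3
= 246 + 86 + 264
= 596
Total weight = 7
Weighted avg = 596/7
= 85.14

85.14


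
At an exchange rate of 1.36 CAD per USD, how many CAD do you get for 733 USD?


Amount × rate = 733 × 1.36
= 996.88 CAD

996.88 CAD


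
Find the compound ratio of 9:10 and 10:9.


Compound ratio = (9×10) : (10×9)
= 90:90
GCD = 90
= 1:1

1:1


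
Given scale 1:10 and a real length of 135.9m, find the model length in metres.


Model size = real / scale
= 135.9 / 10
= 13.5900 m

13.5900 m


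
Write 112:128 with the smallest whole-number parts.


GCD(112, 128) = 16
112/16 : 128/16
= 7:8

7:8


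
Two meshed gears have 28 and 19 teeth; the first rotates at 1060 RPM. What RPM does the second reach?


Gear ratio = 28:19 = 28:19
RPM_B = RPM_A × (teeth_A / teeth_B)
= 1060 × (28/19)
= 1562.1 RPM

1562.1 RPM


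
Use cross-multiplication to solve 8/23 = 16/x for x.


Cross multiply: 8 × x = 23 × 16
8x = 368
x = 368 / 8
= 46.00

46.00


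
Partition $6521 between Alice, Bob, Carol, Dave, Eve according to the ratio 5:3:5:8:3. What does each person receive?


Total parts = 5 + 3 + 5 + 8 + 3 = 24
Alice: 6521 × 5/24 = 1358.54
Bob: 6521 × 3/24 = 815.13
Carol: 6521 × 5/24 = 1358.54
Dave: 6521 × 8/24 = 2173.67
Eve: 6521 × 3/24 = 815.13
= Alice: $1358.54, Bob: $815.13, Carol: $1358.54, Dave: $2173.67, Eve: $815.13

Alice: $1358.54, Bob: $815.13, Carol: $1358.54, Dave: $2173.67, Eve: $815.13


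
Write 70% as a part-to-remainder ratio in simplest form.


70% means 70 parts out of 100; remainder = 30
Part : remainder = 70:30
GCD = 10
= 7:3

7:3


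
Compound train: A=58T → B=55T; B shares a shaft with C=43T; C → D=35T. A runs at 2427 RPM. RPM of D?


Stage 1: RPM_B = RPM_A × t_A/t_B = 2427 × 58/55 = 140766/55 ≈ 2559.38
B and C share a shaft → RPM_C = RPM_B
Stage 2: RPM_D = RPM_C × t_C/t_D = RPM_A × (t_A×t_C)/(t_B×t_D)
Overall ratio = (58×43)/(55×35) = 2494/1925
RPM_D = 2427 × 2494/1925 = 6052938/1925
≈ 3144.38 RPM

3144.38 RPM


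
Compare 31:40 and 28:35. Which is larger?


31/40 = 0.7750
28/35 = 0.8000
0.7750 < 0.8000, so 31:40 is less
= 28:35

28:35


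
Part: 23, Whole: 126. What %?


Percentage = (part / whole) × 100
= (23 / 126) × 100
≈ 18.25%

18.25%


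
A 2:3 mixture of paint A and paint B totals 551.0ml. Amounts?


Total parts = 2 + 3 = 5
paint A: 551.0 × 2/5 = 220.4ml
paint B: 551.0 × 3/5 = 330.6ml
= 220.4ml and 330.6ml

220.4ml and 330.6ml


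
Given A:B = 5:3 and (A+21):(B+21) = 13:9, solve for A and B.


Let A = 5k, B = 3k.
(5k + 21) / (3k + 21) = 13/9
Cross-multiply: 9(5k + 21) = 13(3k + 21)
45k + 189 = 39k + 273
45k - 39k = 273 - 189
6k = 84
k = 84/6 = 14
A = 5×14 = 70, B = 3×14 = 42
= A = 70, B = 42

A = 70, B = 42


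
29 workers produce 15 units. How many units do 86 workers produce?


Direct proportion: y/x = constant
k = 15/29 ≈ 0.5172
y₂ = k × 86 = 15 × 86 / 29 = 1290/29
≈ 44.48

44.48


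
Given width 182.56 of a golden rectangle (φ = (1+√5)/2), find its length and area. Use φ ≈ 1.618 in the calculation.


φ = (1 + √5) / 2 ≈ 1.618
Length = width × φ = 182.56 × 1.618 = 295.38208
≈ 295.38
Area = width × length = 182.56 × 295.38208 = 53924.9525248 ≈ 53924.95
= Length: 295.38, Area: 53924.95

Length: 295.38, Area: 53924.95


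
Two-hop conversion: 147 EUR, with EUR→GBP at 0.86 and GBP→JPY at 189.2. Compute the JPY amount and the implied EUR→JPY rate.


Step 1: 147 EUR × 0.86 = 126.42 GBP
Step 2: 126.42 GBP × 189.2 = 23918.66 JPY
Implied rate EUR→JPY = 0.86 × 189.2 = 162.7120
= 23918.66 JPY; implied rate 162.7120 JPY/EUR

23918.66 JPY; implied rate 162.7120 JPY/EUR


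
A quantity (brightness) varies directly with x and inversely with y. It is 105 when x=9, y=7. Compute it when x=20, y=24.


z = k·x/y
Solve for k using the known point: k = z·y/x = 105×7/9 = 735/9 ≈ 81.6667
Now evaluate at x=20, y=24:
z = k × 20 / 24 = (735 × 20) / (9 × 24) = 14700/216
≈ 68.0556

68.0556


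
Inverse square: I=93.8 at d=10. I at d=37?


I₁d₁² = I₂d₂²
I₂ = I₁ × (d₁/d₂)²
= 93.8 × (10/37)²
= 93.8 × 100/1369
= 9380/1369
≈ 6.8517

6.8517


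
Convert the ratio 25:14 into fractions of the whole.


Total parts = 25 + 14 = 39
First part: 25/39 = 25/39
Second part: 14/39 = 14/39
= 25/39 and 14/39

25/39 and 14/39


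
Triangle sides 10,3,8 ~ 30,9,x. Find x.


Scale factor = 30/10 = 3
Missing side = 8 × 3
= 24.0

24.0


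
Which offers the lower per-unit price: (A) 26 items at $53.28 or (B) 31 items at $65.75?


Deal A: $53.28/26 = $2.0492/unit
Deal B: $65.75/31 = $2.1210/unit
A is cheaper per unit
= Deal A

Deal A


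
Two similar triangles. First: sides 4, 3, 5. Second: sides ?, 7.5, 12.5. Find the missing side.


Scale factor = 7.5/3 = 2.5
Missing side = 4 × 2.5
= 10.0

10.0


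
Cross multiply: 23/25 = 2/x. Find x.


Cross multiply: 23 × x = 25 × 2
23x = 50
x = 50 / 23
= 2.17

2.17


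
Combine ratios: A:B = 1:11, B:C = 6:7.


Match B: multiply A:B by 6 → 6:66
Multiply B:C by 11 → 66:77
Combined: 6:66:77
GCD = 1
= 6:66:77

6:66:77


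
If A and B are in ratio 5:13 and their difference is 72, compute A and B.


Let A = 5k, B = 13k.
13k - 5k = 72
8k = 72 → k = 72/8 = 9
A = 5×9 = 45, B = 13×9 = 117
= A = 45, B = 117

A = 45, B = 117


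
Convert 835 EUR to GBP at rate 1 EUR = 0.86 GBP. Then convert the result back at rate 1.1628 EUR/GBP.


Amount × rate = 835 × 0.86 = 718.10 GBP
Round-trip: 718.10 × 1.1628 = 835.01 EUR
= 718.10 GBP, then 835.01 EUR

718.10 GBP, then 835.01 EUR


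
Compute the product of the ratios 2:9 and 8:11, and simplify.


Compound ratio = (2×8) : (9×11)
= 16:99
GCD = 1
= 16:99

16:99


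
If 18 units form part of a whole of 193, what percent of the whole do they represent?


Percentage = (part / whole) × 100
= (18 / 193) × 100
≈ 9.33%

9.33%


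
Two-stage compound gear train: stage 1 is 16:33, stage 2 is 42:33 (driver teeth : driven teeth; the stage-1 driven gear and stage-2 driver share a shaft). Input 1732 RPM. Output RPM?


Stage 1: RPM_B = RPM_A × t_A/t_B = 1732 × 16/33 = 27712/33 ≈ 839.76
B and C share a shaft → RPM_C = RPM_B
Stage 2: RPM_D = RPM_C × t_C/t_D = RPM_A × (t_A×t_C)/(t_B×t_D)
Overall ratio = (16×42)/(33×33) = 672/1089
RPM_D = 1732 × 672/1089 = 1163904/1089
≈ 1068.78 RPM

1068.78 RPM


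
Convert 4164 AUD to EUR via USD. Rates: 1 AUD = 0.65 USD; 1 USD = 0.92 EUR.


Step 1: 4164 AUD × 0.65 = 2706.60 USD
Step 2: 2706.60 USD × 0.92 = 2490.07 EUR
Implied rate AUD→EUR = 0.65 × 0.92 = 0.5980
= 2490.07 EUR

2490.07 EUR


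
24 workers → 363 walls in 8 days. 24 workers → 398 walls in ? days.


Days ∝ work / workers, so d₂ = d₁ × (m₁/m₂) × (w₂/w₁)
Workers factor (inverse): 24/24 = 1.0000
Work factor (direct): 398/363 ≈ 1.0964
d₂ = 8 × 24/24 × 398/363 = (8 × 24 × 398) / (24 × 363) = 76416/8712
≈ 8.77 days

8.77 days


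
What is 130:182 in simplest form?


GCD(130, 182) = 26
130/26 : 182/26
= 5:7

5:7


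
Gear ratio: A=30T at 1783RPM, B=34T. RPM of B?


Gear ratio = 30:34 = 15:17
RPM_B = RPM_A × (teeth_A / teeth_B)
= 1783 × (30/34)
= 1573.2 RPM

1573.2 RPM


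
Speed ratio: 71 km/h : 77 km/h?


Ratio = 71:77
GCD = 1
Simplified = 71:77
Time ratio (same distance) = 77:71
Speed ratio = 71:77

71:77


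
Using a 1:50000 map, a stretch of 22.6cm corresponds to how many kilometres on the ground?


Real distance = map distance × scale
= 22.6cm × 50000
= 1130000 cm = 11300.0 m
= 11.300 km

11.300 km


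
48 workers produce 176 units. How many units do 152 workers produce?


Direct proportion: y/x = constant
k = 176/48 ≈ 3.6667
y₂ = k × 152 = 176 × 152 / 48 = 26752/48
≈ 557.33

557.33


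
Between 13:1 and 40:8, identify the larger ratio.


13/1 = 13.0000
40/8 = 5.0000
13.0000 > 5.0000, so 13:1 is greater
= 13:1

13:1


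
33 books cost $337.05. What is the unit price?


Unit rate = total / quantity
= 337.05 / 33
= $10.21 per unit

$10.21 per unit


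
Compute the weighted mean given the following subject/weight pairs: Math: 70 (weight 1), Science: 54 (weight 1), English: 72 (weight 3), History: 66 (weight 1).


Numerator = 70×1 + 54×1 + 72×3 + 66×1
= 70 + 54 + 216 + 66
= 406
Total weight = 6
Weighted avg = 406/6
= 67.67

67.67


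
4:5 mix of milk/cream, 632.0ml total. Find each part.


Total parts = 4 + 5 = 9
milk: 632.0 × 4/9 = 280.9ml
cream: 632.0 × 5/9 = 351.1ml
= 280.9ml and 351.1ml

280.9ml and 351.1ml


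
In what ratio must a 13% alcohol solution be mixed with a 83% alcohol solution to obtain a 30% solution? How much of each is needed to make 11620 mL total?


Let x parts of 13% mix with y parts of 83%.
13x + 83y = 30(x + y)
13x + 83y = 30x + 30y
x(13 - 30) = y(30 - 83)
x/y = (83 - 30)/(30 - 13) = 53/17
Simplify: 53:17
Total parts = 70; one part = 11620/70 = 166.00 mL
13% solution: 53×166.00 = 8798.00 mL
83% solution: 17×166.00 = 2822.00 mL
= ratio 53:17; 8798.00 mL and 2822.00 mL

ratio 53:17; 8798.00 mL and 2822.00 mL


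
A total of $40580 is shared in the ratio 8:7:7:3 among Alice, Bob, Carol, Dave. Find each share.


Total parts = 8 + 7 + 7 + 3 = 25
Alice: 40580 × 8/25 = 12985.60
Bob: 40580 × 7/25 = 11362.40
Carol: 40580 × 7/25 = 11362.40
Dave: 40580 × 3/25 = 4869.60
= Alice: $12985.60, Bob: $11362.40, Carol: $11362.40, Dave: $4869.60

Alice: $12985.60, Bob: $11362.40, Carol: $11362.40, Dave: $4869.60


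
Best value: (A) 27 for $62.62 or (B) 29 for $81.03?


Deal A: $62.62/27 = $2.3193/unit
Deal B: $81.03/29 = $2.7941/unit
A is cheaper per unit
= Deal A

Deal A


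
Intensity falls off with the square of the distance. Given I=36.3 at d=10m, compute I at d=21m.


I₁d₁² = I₂d₂²
I₂ = I₁ × (d₁/d₂)²
= 36.3 × (10/21)²
= 36.3 × 100/441
= 3630/441
≈ 8.2313

8.2313


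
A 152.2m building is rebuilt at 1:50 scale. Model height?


Model size = real / scale
= 152.2 / 50
= 3.0440 m

3.0440 m


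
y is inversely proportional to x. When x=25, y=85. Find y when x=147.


Inverse proportion: x × y = constant
k = 25 × 85 = 2125
y₂ = k / 147 = 2125 / 147
= 14.46

14.46


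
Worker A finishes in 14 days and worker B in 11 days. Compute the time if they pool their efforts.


Rate of A = 1/14 per day
Rate of B = 1/11 per day
Combined rate = 1/14 + 1/11 = 25/154 ≈ 0.1623 per day
Days = 1 / combined rate = 154/25
= 6.16 days

6.16 days


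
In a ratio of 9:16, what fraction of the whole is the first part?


Total parts = 9 + 16 = 25
First part: 9/25 = 9/25
= 9/25

9/25


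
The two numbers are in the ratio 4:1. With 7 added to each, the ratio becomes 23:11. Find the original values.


Let A = 4k, B = 1k.
(4k + 7) / (1k + 7) = 23/11
Cross-multiply: 11(4k + 7) = 23(1k + 7)
44k + 77 = 23k + 161
44k - 23k = 161 - 77
21k = 84
k = 84/21 = 4
A = 4×4 = 16, B = 1×4 = 4
= A = 16, B = 4

A = 16, B = 4


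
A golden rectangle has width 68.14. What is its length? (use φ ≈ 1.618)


φ = (1 + √5) / 2 ≈ 1.618
Length = width × φ = 68.14 × 1.618 = 110.25052
≈ 110.25

110.25


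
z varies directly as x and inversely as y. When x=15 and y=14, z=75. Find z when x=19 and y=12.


z = k·x/y
Solve for k using the known point: k = z·y/x = 75×14/15 = 1050/15 = 70.0000
Now evaluate at x=19, y=12:
z = k × 19 / 12 = (1050 × 19) / (15 × 12) = 19950/180
≈ 110.8333

110.8333


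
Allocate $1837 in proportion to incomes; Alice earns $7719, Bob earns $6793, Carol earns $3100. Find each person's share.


Total income = 7719 + 6793 + 3100 = $17612
Alice: $1837 × 7719/17612 = $805.12
Bob: $1837 × 6793/17612 = $708.54
Carol: $1837 × 3100/17612 = $323.34
= Alice: $805.12, Bob: $708.54, Carol: $323.34

Alice: $805.12, Bob: $708.54, Carol: $323.34


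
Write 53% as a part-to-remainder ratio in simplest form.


53% means 53 parts out of 100; remainder = 47
Part : remainder = 53:47
GCD = 1
= 53:47

53:47


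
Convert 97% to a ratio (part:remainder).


97% means 97 parts out of 100; remainder = 3
Part : remainder = 97:3
GCD = 1
= 97:3

97:3


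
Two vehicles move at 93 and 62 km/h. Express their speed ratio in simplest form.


Ratio = 93:62
GCD = 31
Simplified = 3:2
Time ratio (same distance) = 2:3
Speed ratio = 3:2

3:2


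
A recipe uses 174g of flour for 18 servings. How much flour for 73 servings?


Direct proportion: y/x = constant
k = 174/18 ≈ 9.6667
y₂ = k × 73 = 174 × 73 / 18 = 12702/18
≈ 705.67

705.67


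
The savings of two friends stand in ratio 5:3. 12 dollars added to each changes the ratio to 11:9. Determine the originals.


Let A = 5k, B = 3k.
(5k + 12) / (3k + 12) = 11/9
Cross-multiply: 9(5k + 12) = 11(3k + 12)
45k + 108 = 33k + 132
45k - 33k = 132 - 108
12k = 24
k = 24/12 = 2
A = 5×2 = 10, B = 3×2 = 6
= A = 10, B = 6

A = 10, B = 6


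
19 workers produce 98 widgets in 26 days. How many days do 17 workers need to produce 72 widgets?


Days ∝ work / workers, so d₂ = d₁ × (m₁/m₂) × (w₂/w₁)
Workers factor (inverse): 19/17 ≈ 1.1176
Work factor (direct): 72/98 ≈ 0.7347
d₂ = 26 × 19/17 × 72/98 = (26 × 19 × 72) / (17 × 98) = 35568/1666
≈ 21.35 days

21.35 days


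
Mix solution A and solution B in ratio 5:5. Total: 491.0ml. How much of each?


Total parts = 5 + 5 = 10
solution A: 491.0 × 5/10 = 245.5ml
solution B: 491.0 × 5/10 = 245.5ml
= 245.5ml and 245.5ml

245.5ml and 245.5ml


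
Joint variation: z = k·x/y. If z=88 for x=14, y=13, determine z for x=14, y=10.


z = k·x/y
Solve for k using the known point: k = z·y/x = 88×13/14 = 1144/14 ≈ 81.7143
Now evaluate at x=14, y=10:
z = k × 14 / 10 = (1144 × 14) / (14 × 10) = 16016/140
= 114.4000

114.4000


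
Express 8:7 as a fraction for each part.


Total parts = 8 + 7 = 15
First part: 8/15 = 8/15
Second part: 7/15 = 7/15
= 8/15 and 7/15

8/15 and 7/15


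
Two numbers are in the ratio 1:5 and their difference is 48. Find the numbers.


Let A = 1k, B = 5k.
5k - 1k = 48
4k = 48 → k = 48/4 = 12
A = 1×12 = 12, B = 5×12 = 60
= A = 12, B = 60

A = 12, B = 60


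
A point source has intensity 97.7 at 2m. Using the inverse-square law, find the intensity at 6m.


I₁d₁² = I₂d₂²
I₂ = I₁ × (d₁/d₂)²
= 97.7 × (2/6)²
= 97.7 × 4/36
= 390.8/36
≈ 10.8556

10.8556


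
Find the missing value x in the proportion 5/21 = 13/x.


Cross multiply: 5 × x = 21 × 13
5x = 273
x = 273 / 5
= 54.60

54.60


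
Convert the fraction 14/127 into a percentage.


Percentage = (part / whole) × 100
= (14 / 127) × 100
≈ 11.02%

11.02%


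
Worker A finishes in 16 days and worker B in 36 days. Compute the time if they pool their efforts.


Rate of A = 1/16 per day
Rate of B = 1/36 per day
Combined rate = 1/16 + 1/36 = 52/576 ≈ 0.0903 per day
Days = 1 / combined rate = 576/52
≈ 11.08 days

11.08 days


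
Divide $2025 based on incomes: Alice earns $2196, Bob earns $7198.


Total income = 2196 + 7198 = $9394
Alice: $2025 × 2196/9394 = $473.38
Bob: $2025 × 7198/9394 = $1551.62
= Alice: $473.38, Bob: $1551.62

Alice: $473.38, Bob: $1551.62


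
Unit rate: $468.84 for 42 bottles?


Unit rate = total / quantity
= 468.84 / 42
= $11.16 per unit

$11.16 per unit


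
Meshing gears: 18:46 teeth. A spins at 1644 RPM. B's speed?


Gear ratio = 18:46 = 9:23
RPM_B = RPM_A × (teeth_A / teeth_B)
= 1644 × (18/46)
= 643.3 RPM

643.3 RPM


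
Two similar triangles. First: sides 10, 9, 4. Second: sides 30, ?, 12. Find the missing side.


Scale factor = 30/10 = 3
Missing side = 9 × 3
= 27.0

27.0


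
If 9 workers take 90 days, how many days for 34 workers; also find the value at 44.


Inverse proportion: x × y = constant
k = 9 × 90 = 810
At x=34: k/34 = 23.82
At x=44: k/44 = 18.41
= 23.82 and 18.41

23.82 and 18.41


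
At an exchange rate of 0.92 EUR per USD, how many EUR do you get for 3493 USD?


Amount × rate = 3493 × 0.92
= 3213.56 EUR

3213.56 EUR


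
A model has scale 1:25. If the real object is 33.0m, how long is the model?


Model size = real / scale
= 33.0 / 25
= 1.3200 m

1.3200 m


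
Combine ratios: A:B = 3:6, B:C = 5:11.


Match B: multiply A:B by 5 → 15:30
Multiply B:C by 6 → 30:66
Combined: 15:30:66
GCD = 3
= 5:10:22

5:10:22


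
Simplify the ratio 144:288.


GCD(144, 288) = 144
144/144 : 288/144
= 1:2

1:2


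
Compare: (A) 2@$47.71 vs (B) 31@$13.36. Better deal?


Deal A: $47.71/2 = $23.8550/unit
Deal B: $13.36/31 = $0.4310/unit
B is cheaper per unit
= Deal B

Deal B


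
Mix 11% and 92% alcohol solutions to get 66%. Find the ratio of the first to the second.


Let x parts of 11% mix with y parts of 92%.
11x + 92y = 66(x + y)
11x + 92y = 66x + 66y
x(11 - 66) = y(66 - 92)
x/y = (92 - 66)/(66 - 11) = 26/55
Simplify: 26:55
= 26:55

26:55


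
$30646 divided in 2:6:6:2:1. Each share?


Total parts = 2 + 6 + 6 + 2 + 1 = 17
Part 1: 30646 × 2/17 = 3605.41
Part 2: 30646 × 6/17 = 10816.24
Part 3: 30646 × 6/17 = 10816.24
Part 4: 30646 × 2/17 = 3605.41
Part 5: 30646 × 1/17 = 1802.71
= Part 1: $3605.41, Part 2: $10816.24, Part 3: $10816.24, Part 4: $3605.41, Part 5: $1802.71

Part 1: $3605.41, Part 2: $10816.24, Part 3: $10816.24, Part 4: $3605.41, Part 5: $1802.71


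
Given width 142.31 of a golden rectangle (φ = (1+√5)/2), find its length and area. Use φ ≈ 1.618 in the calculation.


φ = (1 + √5) / 2 ≈ 1.618
Length = width × φ = 142.31 × 1.618 = 230.25758
≈ 230.26
Area = width × length = 142.31 × 230.25758 = 32767.9562098 ≈ 32767.96
= Length: 230.26, Area: 32767.96

Length: 230.26, Area: 32767.96


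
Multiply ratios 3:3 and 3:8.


Compound ratio = (3×3) : (3×8)
= 9:24
GCD = 3
= 3:8

3:8


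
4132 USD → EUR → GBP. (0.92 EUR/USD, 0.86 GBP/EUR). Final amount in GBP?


Step 1: 4132 USD × 0.92 = 3801.44 EUR
Step 2: 3801.44 EUR × 0.86 = 3269.24 GBP
Implied rate USD→GBP = 0.92 × 0.86 = 0.7912
= 3269.24 GBP

3269.24 GBP


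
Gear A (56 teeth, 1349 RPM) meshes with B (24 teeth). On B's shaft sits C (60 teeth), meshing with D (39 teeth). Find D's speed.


Stage 1: RPM_B = RPM_A × t_A/t_B = 1349 × 56/24 = 75544/24 ≈ 3147.67
B and C share a shaft → RPM_C = RPM_B
Stage 2: RPM_D = RPM_C × t_C/t_D = RPM_A × (t_A×t_C)/(t_B×t_D)
Overall ratio = (56×60)/(24×39) = 3360/936
RPM_D = 1349 × 3360/936 = 4532640/936
≈ 4842.56 RPM

4842.56 RPM


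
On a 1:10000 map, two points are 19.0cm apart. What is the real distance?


Real distance = map distance × scale
= 19.0cm × 10000
= 190000 cm = 1900.0 m
= 1.900 km

1.900 km


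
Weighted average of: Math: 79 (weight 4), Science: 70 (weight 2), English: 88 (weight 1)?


Numerator = 79×4 + 70×2 + 88×1
= 316 + 140 + 88
= 544
Total weight = 7
Weighted avg = 544/7
= 77.71

77.71


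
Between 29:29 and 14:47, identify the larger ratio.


29/29 = 1.0000
14/47 = 0.2979
1.0000 > 0.2979, so 29:29 is greater
= 29:29

29:29


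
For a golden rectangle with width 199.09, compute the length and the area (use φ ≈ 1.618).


φ = (1 + √5) / 2 ≈ 1.618
Length = width × φ = 199.09 × 1.618 = 322.12762
≈ 322.13
Area = width × length = 199.09 × 322.12762 = 64132.3878658 ≈ 64132.39
= Length: 322.13, Area: 64132.39

Length: 322.13, Area: 64132.39


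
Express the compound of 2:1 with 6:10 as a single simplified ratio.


Compound ratio = (2×6) : (1×10)
= 12:10
GCD = 2
= 6:5

6:5


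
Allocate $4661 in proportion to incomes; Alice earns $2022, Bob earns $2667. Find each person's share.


Total income = 2022 + 2667 = $4689
Alice: $4661 × 2022/4689 = $2009.93
Bob: $4661 × 2667/4689 = $2651.07
= Alice: $2009.93, Bob: $2651.07

Alice: $2009.93, Bob: $2651.07


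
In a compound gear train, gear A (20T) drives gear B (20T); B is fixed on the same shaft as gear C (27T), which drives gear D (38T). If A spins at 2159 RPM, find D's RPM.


Stage 1: RPM_B = RPM_A × t_A/t_B = 2159 × 20/20 = 43180/20 = 2159.00
B and C share a shaft → RPM_C = RPM_B
Stage 2: RPM_D = RPM_C × t_C/t_D = RPM_A × (t_A×t_C)/(t_B×t_D)
Overall ratio = (20×27)/(20×38) = 540/760
RPM_D = 2159 × 540/760 = 1165860/760
≈ 1534.03 RPM

1534.03 RPM


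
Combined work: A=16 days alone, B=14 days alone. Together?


Rate of A = 1/16 per day
Rate of B = 1/14 per day
Combined rate = 1/16 + 1/14 = 30/224 ≈ 0.1339 per day
Days = 1 / combined rate = 224/30
≈ 7.47 days

7.47 days


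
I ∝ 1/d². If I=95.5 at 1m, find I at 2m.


I₁d₁² = I₂d₂²
I₂ = I₁ × (d₁/d₂)²
= 95.5 × (1/2)²
= 95.5 × 1/4
= 95.5/4
= 23.8750

23.8750


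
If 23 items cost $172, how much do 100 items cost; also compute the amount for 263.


Direct proportion: y/x = constant
k = 172/23 ≈ 7.4783
y at x=100: k × 100 = 172 × 100 / 23 = 17200/23 ≈ 747.83
y at x=263: k × 263 = 172 × 263 / 23 = 45236/23 ≈ 1966.78
= 747.83 and 1966.78

747.83 and 1966.78


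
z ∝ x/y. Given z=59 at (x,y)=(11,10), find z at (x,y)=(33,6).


z = k·x/y
Solve for k using the known point: k = z·y/x = 59×10/11 = 590/11 ≈ 53.6364
Now evaluate at x=33, y=6:
z = k × 33 / 6 = (590 × 33) / (11 × 6) = 19470/66
= 295.0000

295.0000


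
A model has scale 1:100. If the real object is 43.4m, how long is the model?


Model size = real / scale
= 43.4 / 100
= 0.4340 m

0.4340 m


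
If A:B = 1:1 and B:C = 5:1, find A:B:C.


Match B: multiply A:B by 5 → 5:5
Multiply B:C by 1 → 5:1
Combined: 5:5:1
GCD = 1
= 5:5:1

5:5:1


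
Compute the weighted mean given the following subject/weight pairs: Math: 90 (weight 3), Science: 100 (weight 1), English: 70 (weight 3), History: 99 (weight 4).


Numerator = 90×3 + 100×1 + 70×3 + 99×4
= 270 + 100 + 210 + 396
= 976
Total weight = 11
Weighted avg = 976/11
= 88.73

88.73


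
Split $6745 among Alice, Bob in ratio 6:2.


Total parts = 6 + 2 = 8
Alice: 6745 × 6/8 = 5058.75
Bob: 6745 × 2/8 = 1686.25
= Alice: $5058.75, Bob: $1686.25

Alice: $5058.75, Bob: $1686.25


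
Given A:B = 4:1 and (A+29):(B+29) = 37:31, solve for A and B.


Let A = 4k, B = 1k.
(4k + 29) / (1k + 29) = 37/31
Cross-multiply: 31(4k + 29) = 37(1k + 29)
124k + 899 = 37k + 1073
124k - 37k = 1073 - 899
87k = 174
k = 174/87 = 2
A = 4×2 = 8, B = 1×2 = 2
= A = 8, B = 2

A = 8, B = 2


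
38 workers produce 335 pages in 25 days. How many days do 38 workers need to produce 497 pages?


Days ∝ work / workers, so d₂ = d₁ × (m₁/m₂) × (w₂/w₁)
Workers factor (inverse): 38/38 = 1.0000
Work factor (direct): 497/335 ≈ 1.4836
d₂ = 25 × 38/38 × 497/335 = (25 × 38 × 497) / (38 × 335) = 472150/12730
≈ 37.09 days

37.09 days


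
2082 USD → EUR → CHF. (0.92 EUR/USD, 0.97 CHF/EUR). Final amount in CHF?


Step 1: 2082 USD × 0.92 = 1915.44 EUR
Step 2: 1915.44 EUR × 0.97 = 1857.98 CHF
Implied rate USD→CHF = 0.92 × 0.97 = 0.8924
= 1857.98 CHF

1857.98 CHF


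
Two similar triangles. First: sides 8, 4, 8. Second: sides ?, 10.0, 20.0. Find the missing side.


Scale factor = 10.0/4 = 2.5
Missing side = 8 × 2.5
= 20.0

20.0


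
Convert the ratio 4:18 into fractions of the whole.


Total parts = 4 + 18 = 22
First part: 4/22 = 2/11
Second part: 18/22 = 9/11
= 2/11 and 9/11

2/11 and 9/11


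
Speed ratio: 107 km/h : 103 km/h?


Ratio = 107:103
GCD = 1
Simplified = 107:103
Time ratio (same distance) = 103:107
Speed ratio = 107:103

107:103


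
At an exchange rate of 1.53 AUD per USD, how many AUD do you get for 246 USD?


Amount × rate = 246 × 1.53
= 376.38 AUD

376.38 AUD


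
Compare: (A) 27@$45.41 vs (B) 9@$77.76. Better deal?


Deal A: $45.41/27 = $1.6819/unit
Deal B: $77.76/9 = $8.6400/unit
A is cheaper per unit
= Deal A

Deal A


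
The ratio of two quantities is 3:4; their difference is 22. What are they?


Let A = 3k, B = 4k.
4k - 3k = 22
1k = 22 → k = 22/1 = 22
A = 3×22 = 66, B = 4×22 = 88
= A = 66, B = 88

A = 66, B = 88


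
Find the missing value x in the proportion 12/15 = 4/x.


Cross multiply: 12 × x = 15 × 4
12x = 60
x = 60 / 12
= 5.00

5.00


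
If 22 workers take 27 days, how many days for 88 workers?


Inverse proportion: x × y = constant
k = 22 × 27 = 594
y₂ = k / 88 = 594 / 88
= 6.75

6.75


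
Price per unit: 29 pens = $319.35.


Unit rate = total / quantity
= 319.35 / 29
= $11.01 per unit

$11.01 per unit


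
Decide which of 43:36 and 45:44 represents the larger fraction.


43/36 = 1.1944
45/44 = 1.0227
1.1944 > 1.0227, so 43:36 is greater
= 43:36

43:36


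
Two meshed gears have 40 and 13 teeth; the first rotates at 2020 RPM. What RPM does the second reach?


Gear ratio = 40:13 = 40:13
RPM_B = RPM_A × (teeth_A / teeth_B)
= 2020 × (40/13)
= 6215.4 RPM

6215.4 RPM


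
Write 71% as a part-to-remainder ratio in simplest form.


71% means 71 parts out of 100; remainder = 29
Part : remainder = 71:29
GCD = 1
= 71:29

71:29


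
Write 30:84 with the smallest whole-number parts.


GCD(30, 84) = 6
30/6 : 84/6
= 5:14

5:14


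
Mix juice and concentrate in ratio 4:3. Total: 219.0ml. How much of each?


Total parts = 4 + 3 = 7
juice: 219.0 × 4/7 = 125.1ml
concentrate: 219.0 × 3/7 = 93.9ml
= 125.1ml and 93.9ml

125.1ml and 93.9ml


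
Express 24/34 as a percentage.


Percentage = (part / whole) × 100
= (24 / 34) × 100
≈ 70.59%

70.59%


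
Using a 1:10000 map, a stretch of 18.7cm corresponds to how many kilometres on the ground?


Real distance = map distance × scale
= 18.7cm × 10000
= 187000 cm = 1870.0 m
= 1.870 km

1.870 km


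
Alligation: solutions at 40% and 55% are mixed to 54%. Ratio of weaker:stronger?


Let x parts of 40% mix with y parts of 55%.
40x + 55y = 54(x + y)
40x + 55y = 54x + 54y
x(40 - 54) = y(54 - 55)
x/y = (55 - 54)/(54 - 40) = 1/14
Simplify: 1:14
= 1:14

1:14


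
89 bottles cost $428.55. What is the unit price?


Unit rate = total / quantity
= 428.55 / 89
= $4.82 per unit

$4.82 per unit


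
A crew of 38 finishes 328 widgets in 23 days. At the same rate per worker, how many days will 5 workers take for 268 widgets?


Days ∝ work / workers, so d₂ = d₁ × (m₁/m₂) × (w₂/w₁)
Workers factor (inverse): 38/5 = 7.6000
Work factor (direct): 268/328 ≈ 0.8171
d₂ = 23 × 38/5 × 268/328 = (23 × 38 × 268) / (5 × 328) = 234232/1640
≈ 142.82 days

142.82 days


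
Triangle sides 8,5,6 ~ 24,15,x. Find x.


Scale factor = 24/8 = 3
Missing side = 6 × 3
= 18.0

18.0


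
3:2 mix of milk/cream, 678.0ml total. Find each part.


Total parts = 3 + 2 = 5
milk: 678.0 × 3/5 = 406.8ml
cream: 678.0 × 2/5 = 271.2ml
= 406.8ml and 271.2ml

406.8ml and 271.2ml


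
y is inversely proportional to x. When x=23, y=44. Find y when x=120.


Inverse proportion: x × y = constant
k = 23 × 44 = 1012
y₂ = k / 120 = 1012 / 120
= 8.43

8.43


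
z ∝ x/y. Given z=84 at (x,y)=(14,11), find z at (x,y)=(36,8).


z = k·x/y
Solve for k using the known point: k = z·y/x = 84×11/14 = 924/14 = 66.0000
Now evaluate at x=36, y=8:
z = k × 36 / 8 = (924 × 36) / (14 × 8) = 33264/112
= 297.0000

297.0000


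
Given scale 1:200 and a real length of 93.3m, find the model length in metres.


Model size = real / scale
= 93.3 / 200
= 0.4665 m

0.4665 m


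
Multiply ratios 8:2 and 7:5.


Compound ratio = (8×7) : (2×5)
= 56:10
GCD = 2
= 28:5

28:5


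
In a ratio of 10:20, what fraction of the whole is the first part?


Total parts = 10 + 20 = 30
First part: 10/30 = 1/3
= 1/3

1/3


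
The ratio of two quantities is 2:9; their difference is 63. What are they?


Let A = 2k, B = 9k.
9k - 2k = 63
7k = 63 → k = 63/7 = 9
A = 2×9 = 18, B = 9×9 = 81
= A = 18, B = 81

A = 18, B = 81


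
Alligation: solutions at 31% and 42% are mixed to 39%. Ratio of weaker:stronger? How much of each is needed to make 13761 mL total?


Let x parts of 31% mix with y parts of 42%.
31x + 42y = 39(x + y)
31x + 42y = 39x + 39y
x(31 - 39) = y(39 - 42)
x/y = (42 - 39)/(39 - 31) = 3/8
Simplify: 3:8
Total parts = 11; one part = 13761/11 = 1251.00 mL
31% solution: 3×1251.00 = 3753.00 mL
42% solution: 8×1251.00 = 10008.00 mL
= ratio 3:8; 3753.00 mL and 10008.00 mL

ratio 3:8; 3753.00 mL and 10008.00 mL


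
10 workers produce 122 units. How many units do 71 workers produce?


Direct proportion: y/x = constant
k = 122/10 = 12.2000
y₂ = k × 71 = 122 × 71 / 10 = 8662/10
= 866.20

866.20


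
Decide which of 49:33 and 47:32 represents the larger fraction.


49/33 = 1.4848
47/32 = 1.4688
1.4848 > 1.4688, so 49:33 is greater
= 49:33

49:33


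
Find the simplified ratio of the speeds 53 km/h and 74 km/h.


Ratio = 53:74
GCD = 1
Simplified = 53:74
Time ratio (same distance) = 74:53
Speed ratio = 53:74

53:74


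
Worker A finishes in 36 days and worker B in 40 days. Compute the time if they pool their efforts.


Rate of A = 1/36 per day
Rate of B = 1/40 per day
Combined rate = 1/36 + 1/40 = 76/1440 ≈ 0.0528 per day
Days = 1 / combined rate = 1440/76
≈ 18.95 days

18.95 days


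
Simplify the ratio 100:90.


GCD(100, 90) = 10
100/10 : 90/10
= 10:9

10:9


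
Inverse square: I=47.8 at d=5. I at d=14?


I₁d₁² = I₂d₂²
I₂ = I₁ × (d₁/d₂)²
= 47.8 × (5/14)²
= 47.8 × 25/196
= 1195/196
≈ 6.0969

6.0969


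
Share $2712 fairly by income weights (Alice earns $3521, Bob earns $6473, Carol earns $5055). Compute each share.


Total income = 3521 + 6473 + 5055 = $15049
Alice: $2712 × 3521/15049 = $634.52
Bob: $2712 × 6473/15049 = $1166.51
Carol: $2712 × 5055/15049 = $910.97
= Alice: $634.52, Bob: $1166.51, Carol: $910.97

Alice: $634.52, Bob: $1166.51, Carol: $910.97


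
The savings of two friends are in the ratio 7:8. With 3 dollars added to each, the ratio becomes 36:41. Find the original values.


Let A = 7k, B = 8k.
(7k + 3) / (8k + 3) = 36/41
Cross-multiply: 41(7k + 3) = 36(8k + 3)
287k + 123 = 288k + 108
287k - 288k = 108 - 123
-1k = -15
k = -15/-1 = 15
A = 7×15 = 105, B = 8×15 = 120
= A = 105, B = 120

A = 105, B = 120


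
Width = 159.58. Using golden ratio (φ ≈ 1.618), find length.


φ = (1 + √5) / 2 ≈ 1.618
Length = width × φ = 159.58 × 1.618 = 258.20044
≈ 258.20

258.20


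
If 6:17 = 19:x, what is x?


Cross multiply: 6 × x = 17 × 19
6x = 323
x = 323 / 6
= 53.83

53.83


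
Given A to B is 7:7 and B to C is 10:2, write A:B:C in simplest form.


Match B: multiply A:B by 10 → 70:70
Multiply B:C by 7 → 70:14
Combined: 70:70:14
GCD = 14
= 5:5:1

5:5:1


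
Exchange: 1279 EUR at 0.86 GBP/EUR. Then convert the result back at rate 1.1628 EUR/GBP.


Amount × rate = 1279 × 0.86 = 1099.94 GBP
Round-trip: 1099.94 × 1.1628 = 1279.01 EUR
= 1099.94 GBP, then 1279.01 EUR

1099.94 GBP, then 1279.01 EUR


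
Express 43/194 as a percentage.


Percentage = (part / whole) × 100
= (43 / 194) × 100
≈ 22.16%

22.16%


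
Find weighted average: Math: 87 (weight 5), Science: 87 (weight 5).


Numerator = 87×5 + 87×5
= 435 + 435
= 870
Total weight = 10
Weighted avg = 870/10
= 87.00

87.00


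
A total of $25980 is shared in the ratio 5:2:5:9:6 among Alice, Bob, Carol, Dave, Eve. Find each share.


Total parts = 5 + 2 + 5 + 9 + 6 = 27
Alice: 25980 × 5/27 = 4811.11
Bob: 25980 × 2/27 = 1924.44
Carol: 25980 × 5/27 = 4811.11
Dave: 25980 × 9/27 = 8660.00
Eve: 25980 × 6/27 = 5773.33
= Alice: $4811.11, Bob: $1924.44, Carol: $4811.11, Dave: $8660.00, Eve: $5773.33

Alice: $4811.11, Bob: $1924.44, Carol: $4811.11, Dave: $8660.00, Eve: $5773.33


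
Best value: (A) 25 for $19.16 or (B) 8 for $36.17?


Deal A: $19.16/25 = $0.7664/unit
Deal B: $36.17/8 = $4.5213/unit
A is cheaper per unit
= Deal A

Deal A


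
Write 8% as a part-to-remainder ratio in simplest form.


8% means 8 parts out of 100; remainder = 92
Part : remainder = 8:92
GCD = 4
= 2:23

2:23


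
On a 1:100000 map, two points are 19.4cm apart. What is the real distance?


Real distance = map distance × scale
= 19.4cm × 100000
= 1940000 cm = 19400.0 m
= 19.400 km

19.400 km


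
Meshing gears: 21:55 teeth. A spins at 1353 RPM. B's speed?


Gear ratio = 21:55 = 21:55
RPM_B = RPM_A × (teeth_A / teeth_B)
= 1353 × (21/55)
= 516.6 RPM

516.6 RPM


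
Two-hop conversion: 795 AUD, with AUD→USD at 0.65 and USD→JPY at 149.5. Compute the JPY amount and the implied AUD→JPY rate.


Step 1: 795 AUD × 0.65 = 516.75 USD
Step 2: 516.75 USD × 149.5 = 77254.13 JPY
Implied rate AUD→JPY = 0.65 × 149.5 = 97.1750
= 77254.13 JPY; implied rate 97.1750 JPY/AUD

77254.13 JPY; implied rate 97.1750 JPY/AUD


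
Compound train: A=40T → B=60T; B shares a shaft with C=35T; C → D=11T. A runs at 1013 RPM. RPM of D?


Stage 1: RPM_B = RPM_A × t_A/t_B = 1013 × 40/60 = 40520/60 ≈ 675.33
B and C share a shaft → RPM_C = RPM_B
Stage 2: RPM_D = RPM_C × t_C/t_D = RPM_A × (t_A×t_C)/(t_B×t_D)
Overall ratio = (40×35)/(60×11) = 1400/660
RPM_D = 1013 × 1400/660 = 1418200/660
≈ 2148.79 RPM

2148.79 RPM


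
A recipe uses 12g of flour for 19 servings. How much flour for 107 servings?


Direct proportion: y/x = constant
k = 12/19 ≈ 0.6316
y₂ = k × 107 = 12 × 107 / 19 = 1284/19
≈ 67.58

67.58


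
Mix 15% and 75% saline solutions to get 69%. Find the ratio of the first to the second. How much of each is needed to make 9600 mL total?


Let x parts of 15% mix with y parts of 75%.
15x + 75y = 69(x + y)
15x + 75y = 69x + 69y
x(15 - 69) = y(69 - 75)
x/y = (75 - 69)/(69 - 15) = 6/54
Simplify: 1:9
Total parts = 10; one part = 9600/10 = 960.00 mL
15% solution: 1×960.00 = 960.00 mL
75% solution: 9×960.00 = 8640.00 mL
= ratio 1:9; 960.00 mL and 8640.00 mL

ratio 1:9; 960.00 mL and 8640.00 mL


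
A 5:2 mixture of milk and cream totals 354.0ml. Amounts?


Total parts = 5 + 2 = 7
milk: 354.0 × 5/7 = 252.9ml
cream: 354.0 × 2/7 = 101.1ml
= 252.9ml and 101.1ml

252.9ml and 101.1ml


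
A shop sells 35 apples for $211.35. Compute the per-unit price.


Unit rate = total / quantity
= 211.35 / 35
= $6.04 per unit

$6.04 per unit


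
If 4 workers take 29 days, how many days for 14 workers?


Inverse proportion: x × y = constant
k = 4 × 29 = 116
y₂ = k / 14 = 116 / 14
= 8.29

8.29


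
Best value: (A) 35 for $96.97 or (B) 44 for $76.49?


Deal A: $96.97/35 = $2.7706/unit
Deal B: $76.49/44 = $1.7384/unit
B is cheaper per unit
= Deal B

Deal B


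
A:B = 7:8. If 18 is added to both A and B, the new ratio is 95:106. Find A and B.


Let A = 7k, B = 8k.
(7k + 18) / (8k + 18) = 95/106
Cross-multiply: 106(7k + 18) = 95(8k + 18)
742k + 1908 = 760k + 1710
742k - 760k = 1710 - 1908
-18k = -198
k = -198/-18 = 11
A = 7×11 = 77, B = 8×11 = 88
= A = 77, B = 88

A = 77, B = 88


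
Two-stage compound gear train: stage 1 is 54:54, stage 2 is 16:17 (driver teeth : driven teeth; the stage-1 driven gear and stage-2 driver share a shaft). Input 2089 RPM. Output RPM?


Stage 1: RPM_B = RPM_A × t_A/t_B = 2089 × 54/54 = 112806/54 = 2089.00
B and C share a shaft → RPM_C = RPM_B
Stage 2: RPM_D = RPM_C × t_C/t_D = RPM_A × (t_A×t_C)/(t_B×t_D)
Overall ratio = (54×16)/(54×17) = 864/918
RPM_D = 2089 × 864/918 = 1804896/918
≈ 1966.12 RPM

1966.12 RPM


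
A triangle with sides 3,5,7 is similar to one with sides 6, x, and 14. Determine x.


Scale factor = 6/3 = 2
Missing side = 5 × 2
= 10.0

10.0


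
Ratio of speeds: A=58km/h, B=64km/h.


Ratio = 58:64
GCD = 2
Simplified = 29:32
Time ratio (same distance) = 32:29
Speed ratio = 29:32

29:32


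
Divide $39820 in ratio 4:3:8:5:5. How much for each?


Total parts = 4 + 3 + 8 + 5 + 5 = 25
Part 1: 39820 × 4/25 = 6371.20
Part 2: 39820 × 3/25 = 4778.40
Part 3: 39820 × 8/25 = 12742.40
Part 4: 39820 × 5/25 = 7964.00
Part 5: 39820 × 5/25 = 7964.00
= Part 1: $6371.20, Part 2: $4778.40, Part 3: $12742.40, Part 4: $7964.00, Part 5: $7964.00

Part 1: $6371.20, Part 2: $4778.40, Part 3: $12742.40, Part 4: $7964.00, Part 5: $7964.00


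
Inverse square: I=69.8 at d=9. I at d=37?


I₁d₁² = I₂d₂²
I₂ = I₁ × (d₁/d₂)²
= 69.8 × (9/37)²
= 69.8 × 81/1369
= 5653.8/1369
≈ 4.1299

4.1299


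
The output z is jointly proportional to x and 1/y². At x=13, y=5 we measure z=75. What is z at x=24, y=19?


z = k·x/y²
Solve for k using the known point: k = z·y²/x = 75×25/13 = 1875/13 ≈ 144.2308
Now evaluate at x=24, y=19:
z = k × 24 / 361 = (1875 × 24) / (13 × 361) = 45000/4693
≈ 9.5887

9.5887


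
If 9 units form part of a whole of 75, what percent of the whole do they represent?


Percentage = (part / whole) × 100
= (9 / 75) × 100
= 12.00%

12.00%


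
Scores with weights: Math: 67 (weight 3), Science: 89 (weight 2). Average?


Numerator = 67×3 + 89×2
= 201 + 178
= 379
Total weight = 5
Weighted avg = 379/5
= 75.80

75.80


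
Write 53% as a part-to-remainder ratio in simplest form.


53% means 53 parts out of 100; remainder = 47
Part : remainder = 53:47
GCD = 1
= 53:47

53:47


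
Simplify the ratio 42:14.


GCD(42, 14) = 14
42/14 : 14/14
= 3:1

3:1


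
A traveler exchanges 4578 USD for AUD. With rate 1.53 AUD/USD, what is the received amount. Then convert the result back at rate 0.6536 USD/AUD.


Amount × rate = 4578 × 1.53 = 7004.34 AUD
Round-trip: 7004.34 × 0.6536 = 4578.04 USD
= 7004.34 AUD, then 4578.04 USD

7004.34 AUD, then 4578.04 USD


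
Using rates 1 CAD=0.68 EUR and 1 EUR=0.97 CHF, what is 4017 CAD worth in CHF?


Step 1: 4017 CAD × 0.68 = 2731.56 EUR
Step 2: 2731.56 EUR × 0.97 = 2649.61 CHF
Implied rate CAD→CHF = 0.68 × 0.97 = 0.6596
= 2649.61 CHF

2649.61 CHF


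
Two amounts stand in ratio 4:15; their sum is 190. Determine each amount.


Let A = 4k, B = 15k.
4k + 15k = 190
19k = 190 → k = 190/19 = 10
A = 4×10 = 40, B = 15×10 = 150
= A = 40, B = 150

A = 40, B = 150


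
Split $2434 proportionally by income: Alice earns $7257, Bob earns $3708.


Total income = 7257 + 3708 = $10965
Alice: $2434 × 7257/10965 = $1610.90
Bob: $2434 × 3708/10965 = $823.10
= Alice: $1610.90, Bob: $823.10

Alice: $1610.90, Bob: $823.10


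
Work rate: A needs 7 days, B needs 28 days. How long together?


Rate of A = 1/7 per day
Rate of B = 1/28 per day
Combined rate = 1/7 + 1/28 = 35/196 ≈ 0.1786 per day
Days = 1 / combined rate = 196/35
= 5.60 days

5.60 days


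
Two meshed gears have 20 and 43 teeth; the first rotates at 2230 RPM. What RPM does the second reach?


Gear ratio = 20:43 = 20:43
RPM_B = RPM_A × (teeth_A / teeth_B)
= 2230 × (20/43)
= 1037.2 RPM

1037.2 RPM


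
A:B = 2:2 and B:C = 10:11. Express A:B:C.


Match B: multiply A:B by 10 → 20:20
Multiply B:C by 2 → 20:22
Combined: 20:20:22
GCD = 2
= 10:10:11

10:10:11


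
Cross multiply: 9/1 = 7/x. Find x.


Cross multiply: 9 × x = 1 × 7
9x = 7
x = 7 / 9
= 0.78

0.78


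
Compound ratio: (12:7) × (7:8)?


Compound ratio = (12×7) : (7×8)
= 84:56
GCD = 28
= 3:2

3:2
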